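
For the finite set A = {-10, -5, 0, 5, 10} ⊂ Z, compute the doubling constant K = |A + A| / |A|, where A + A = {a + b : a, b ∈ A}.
K = |A + A| / |A| = 9/5

Enumerate A + A = {a + b : a, b ∈ A}. With |A| = 5, there are |A|^2 = 25 ordered sum pairs; collecting distinct values, A + A = {-20, -15, -10, -5, 0, 5, 10, 15, 20}, so |A + A| = 9. Thus K = 9/5. Here |A + A| = 2|A| − 1 = 9, the minimum possible — so K = 9/5 is minimal, which holds iff A is an arithmetic progression.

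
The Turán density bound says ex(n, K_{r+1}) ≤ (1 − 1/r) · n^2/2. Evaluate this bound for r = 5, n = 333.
Turán density bound = (4/5) · 333^2/2 = 221778/5 ≈ 44355.6

Turán's theorem: ex(n, K_{r+1}) is achieved by the complete r-partite Turán graph T(n, r) with parts as balanced as possible, and is at most (1 − 1/r) · n^2/2. For r = 5, n = 333: the density bound is (4/5) · 110889/2 = 221778/5 ≈ 44355.6. The integer-valued extremum is e(T(333, 5)) = 44355, which is strictly less than the density bound 221778/5 since 5 ∤ 333 (the parts of T(333, 5) cannot all be equal).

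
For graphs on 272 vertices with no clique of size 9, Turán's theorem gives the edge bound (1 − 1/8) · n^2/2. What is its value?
Turán density bound = (7/8) · 272^2/2 = 32368

Turán's theorem: ex(n, K_{r+1}) is achieved by the complete r-partite Turán graph T(n, r) with parts as balanced as possible, and is at most (1 − 1/r) · n^2/2. For r = 8, n = 272: the density bound is (7/8) · 73984/2 = 32368. Since 8 ∣ 272, the Turán graph T(272, 8) has parts of equal size 34, and its edge count e(T(272, 8)) = 32368 attains the density bound exactly.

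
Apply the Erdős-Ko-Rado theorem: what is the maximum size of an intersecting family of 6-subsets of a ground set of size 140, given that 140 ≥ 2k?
max |F| = C(139, 5) = 402073902

The Erdős-Ko-Rado theorem states: for n ≥ 2k, an intersecting family of k-subsets of an n-element set has size at most C(n − 1, k − 1), with equality for 'star' families {A ⊆ [n] : |A| = k, i ∈ A} (fix an element i). For n = 140, k = 6: C(139, 5) = 402073902.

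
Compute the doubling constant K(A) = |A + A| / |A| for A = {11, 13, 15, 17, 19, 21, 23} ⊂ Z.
K = |A + A| / |A| = 13/7

Enumerate A + A = {a + b : a, b ∈ A}. With |A| = 7, there are |A|^2 = 49 ordered sum pairs; collecting distinct values, A + A = {22, 24, 26, 28, 30, 32, 34, 36, 38, 40, 42, 44, 46}, so |A + A| = 13. Thus K = 13/7. Here |A + A| = 2|A| − 1 = 13, the minimum possible — so K = 13/7 is minimal, which holds iff A is an arithmetic progression.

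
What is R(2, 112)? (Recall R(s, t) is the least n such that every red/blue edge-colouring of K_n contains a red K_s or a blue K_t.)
R(2, 112) = 112

R(2, k) = k for all k ≥ 2: in a 2-colouring of K_k, either some edge is red (a red K_2) or all edges are blue (a blue K_k). And K_{111} coloured all-blue has no blue K_112, so R(2, 112) > 111. Hence R(2, 112) = 112.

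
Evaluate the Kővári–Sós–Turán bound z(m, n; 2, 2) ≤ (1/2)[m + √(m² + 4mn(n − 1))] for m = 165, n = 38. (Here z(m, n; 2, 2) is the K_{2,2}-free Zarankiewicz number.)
z(165, 38; 2, 2) ≤ (1/2)[165 + √(165² + 4·165·38·37)] = (1/2)[165 + √955185] = 571.1678

Kővári–Sós–Turán: let r_1, ..., r_165 be the row sums and z = Σ r_i the total number of 1s. Each pair of columns can share at most one row with both entries 1 (else a 2×2 all-ones block appears), so Σ_i C(r_i, 2) ≤ C(38, 2) = 703. By convexity Σ_i C(r_i, 2) ≥ 165·C(z/165, 2) = z(z − 165)/(2·165), giving z² − 165z − 165·38·37 ≤ 0 and hence z ≤ (1/2)[165 + √(27225 + 4·231990)] = (1/2)[165 + √955185] ≈ (1/2)(165 + 977.3357) = 571.1678.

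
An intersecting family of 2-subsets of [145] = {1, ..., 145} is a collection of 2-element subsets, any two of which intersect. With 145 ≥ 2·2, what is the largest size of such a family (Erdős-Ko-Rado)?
max |F| = C(144, 1) = 144

Erdős-Ko-Rado (1961): when n ≥ 2k, max |F| = C(n−1, k−1). The bound is attained by the star {A : i ∈ A} for any fixed i ∈ [n]. Here C(145−1, 2−1) = C(144, 1) = 144.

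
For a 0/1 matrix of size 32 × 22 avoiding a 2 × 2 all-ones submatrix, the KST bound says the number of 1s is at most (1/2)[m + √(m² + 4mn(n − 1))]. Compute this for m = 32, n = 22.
z(32, 22; 2, 2) ≤ (1/2)[32 + √(32² + 4·32·22·21)] = (1/2)[32 + √60160] = 138.6377

Kővári–Sós–Turán: let r_1, ..., r_32 be the row sums and z = Σ r_i the total number of 1s. Each pair of columns can share at most one row with both entries 1 (else a 2×2 all-ones block appears), so Σ_i C(r_i, 2) ≤ C(22, 2) = 231. By convexity Σ_i C(r_i, 2) ≥ 32·C(z/32, 2) = z(z − 32)/(2·32), giving z² − 32z − 32·22·21 ≤ 0 and hence z ≤ (1/2)[32 + √(1024 + 4·14784)] = (1/2)[32 + √60160] ≈ (1/2)(32 + 245.2754) = 138.6377.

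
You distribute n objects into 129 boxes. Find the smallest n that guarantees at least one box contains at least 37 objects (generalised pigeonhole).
n = (37 − 1)·129 + 1 = 4645

By the generalised pigeonhole principle, to guarantee some box contains ≥ r objects we need more than (r − 1) · k objects total. Threshold: n = (r − 1) · k + 1. With r = 37 and k = 129: n = 36 · 129 + 1 = 4644 + 1 = 4645. For n = 4644 = 36 · 129, we can put exactly 36 objects in every box, avoiding 37 in any single one — so 4645 is tight.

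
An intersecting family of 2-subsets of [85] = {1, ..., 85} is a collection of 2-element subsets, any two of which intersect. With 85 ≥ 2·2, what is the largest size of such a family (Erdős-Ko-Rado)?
max |F| = C(84, 1) = 84

The Erdős-Ko-Rado theorem states: for n ≥ 2k, an intersecting family of k-subsets of an n-element set has size at most C(n − 1, k − 1), with equality for 'star' families {A ⊆ [n] : |A| = k, i ∈ A} (fix an element i). For n = 85, k = 2: C(84, 1) = 84.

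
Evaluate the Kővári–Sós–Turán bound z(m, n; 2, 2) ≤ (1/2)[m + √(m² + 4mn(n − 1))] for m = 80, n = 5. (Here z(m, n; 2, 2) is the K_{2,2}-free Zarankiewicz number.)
z(80, 5; 2, 2) ≤ (1/2)[80 + √(80² + 4·80·5·4)] = (1/2)[80 + √12800] = 96.5685

Kővári–Sós–Turán: let r_1, ..., r_80 be the row sums and z = Σ r_i the total number of 1s. Each pair of columns can share at most one row with both entries 1 (else a 2×2 all-ones block appears), so Σ_i C(r_i, 2) ≤ C(5, 2) = 10. By convexity Σ_i C(r_i, 2) ≥ 80·C(z/80, 2) = z(z − 80)/(2·80), giving z² − 80z − 80·5·4 ≤ 0 and hence z ≤ (1/2)[80 + √(6400 + 4·1600)] = (1/2)[80 + √12800] ≈ (1/2)(80 + 113.1371) = 96.5685.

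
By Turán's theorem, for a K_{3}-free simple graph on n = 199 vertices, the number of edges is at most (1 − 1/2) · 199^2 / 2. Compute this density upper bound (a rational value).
Turán density bound = (1/2) · 199^2/2 = 39601/4 ≈ 9900.25

Turán's theorem: ex(n, K_{r+1}) is achieved by the complete r-partite Turán graph T(n, r) with parts as balanced as possible, and is at most (1 − 1/r) · n^2/2. For r = 2, n = 199: the density bound is (1/2) · 39601/2 = 39601/4 ≈ 9900.25. The integer-valued extremum is e(T(199, 2)) = 9900, which is strictly less than the density bound 39601/4 since 2 ∤ 199 (the parts of T(199, 2) cannot all be equal).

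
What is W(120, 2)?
W(120, 2) = 120 + 1 = 121

A 2-term AP is any pair of integers, so a monochromatic 2-AP exists iff some colour is used at least twice. With 120 colours, the colouring i ↦ i on {1, ..., 120} uses each colour once, avoiding any monochromatic pair, so W(120, 2) > 120. For {1, ..., 121}, pigeonhole forces two integers of the same colour, which form a monochromatic 2-AP. Hence W(120, 2) = 121.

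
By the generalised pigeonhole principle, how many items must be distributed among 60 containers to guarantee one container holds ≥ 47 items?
n = (47 − 1)·60 + 1 = 2761

By the generalised pigeonhole principle, to guarantee some box contains ≥ r objects we need more than (r − 1) · k objects total. Threshold: n = (r − 1) · k + 1. With r = 47 and k = 60: n = 46 · 60 + 1 = 2760 + 1 = 2761. For n = 2760 = 46 · 60, we can put exactly 46 objects in every box, avoiding 47 in any single one — so 2761 is tight.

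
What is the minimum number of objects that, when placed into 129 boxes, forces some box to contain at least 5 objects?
n = (5 − 1)·129 + 1 = 517

By the generalised pigeonhole principle, to guarantee some box contains ≥ r objects we need more than (r − 1) · k objects total. Threshold: n = (r − 1) · k + 1. With r = 5 and k = 129: n = 4 · 129 + 1 = 516 + 1 = 517. For n = 516 = 4 · 129, we can put exactly 4 objects in every box, avoiding 5 in any single one — so 517 is tight.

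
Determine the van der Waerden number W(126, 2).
W(126, 2) = 126 + 1 = 127

A 2-term AP is any pair of integers, so a monochromatic 2-AP exists iff some colour is used at least twice. With 126 colours, the colouring i ↦ i on {1, ..., 126} uses each colour once, avoiding any monochromatic pair, so W(126, 2) > 126. For {1, ..., 127}, pigeonhole forces two integers of the same colour, which form a monochromatic 2-AP. Hence W(126, 2) = 127.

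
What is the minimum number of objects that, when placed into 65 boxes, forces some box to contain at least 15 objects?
n = (15 − 1)·65 + 1 = 911

By the generalised pigeonhole principle, to guarantee some box contains ≥ r objects we need more than (r − 1) · k objects total. Threshold: n = (r − 1) · k + 1. With r = 15 and k = 65: n = 14 · 65 + 1 = 910 + 1 = 911. For n = 910 = 14 · 65, we can put exactly 14 objects in every box, avoiding 15 in any single one — so 911 is tight.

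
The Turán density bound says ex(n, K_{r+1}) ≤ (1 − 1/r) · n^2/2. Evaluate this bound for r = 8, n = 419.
Turán density bound = (7/8) · 419^2/2 = 1228927/16 ≈ 76807.9375

Turán's theorem: ex(n, K_{r+1}) is achieved by the complete r-partite Turán graph T(n, r) with parts as balanced as possible, and is at most (1 − 1/r) · n^2/2. For r = 8, n = 419: the density bound is (7/8) · 175561/2 = 1228927/16 ≈ 76807.9375. The integer-valued extremum is e(T(419, 8)) = 76807, which is strictly less than the density bound 1228927/16 since 8 ∤ 419 (the parts of T(419, 8) cannot all be equal).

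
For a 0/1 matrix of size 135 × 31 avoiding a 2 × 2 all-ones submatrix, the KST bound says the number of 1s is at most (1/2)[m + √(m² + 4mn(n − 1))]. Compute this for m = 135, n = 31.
z(135, 31; 2, 2) ≤ (1/2)[135 + √(135² + 4·135·31·30)] = (1/2)[135 + √520425] = 428.2024

Kővári–Sós–Turán: let r_1, ..., r_135 be the row sums and z = Σ r_i the total number of 1s. Each pair of columns can share at most one row with both entries 1 (else a 2×2 all-ones block appears), so Σ_i C(r_i, 2) ≤ C(31, 2) = 465. By convexity Σ_i C(r_i, 2) ≥ 135·C(z/135, 2) = z(z − 135)/(2·135), giving z² − 135z − 135·31·30 ≤ 0 and hence z ≤ (1/2)[135 + √(18225 + 4·125550)] = (1/2)[135 + √520425] ≈ (1/2)(135 + 721.4049) = 428.2024.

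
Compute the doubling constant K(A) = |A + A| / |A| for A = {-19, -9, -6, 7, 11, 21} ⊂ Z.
K = |A + A| / |A| = 19/6

Enumerate A + A = {a + b : a, b ∈ A}. With |A| = 6, there are |A|^2 = 36 ordered sum pairs; collecting distinct values, A + A = {-38, -28, -25, -18, -15, -12, -8, -2, 1, 2, 5, 12, 14, 15, 18, 22, 28, 32, 42}, so |A + A| = 19. Thus K = 19/6. For comparison, the minimum possible |A + A| over all 6-element sets is 2·6 − 1 = 11 (so min K = 11/6), attained only by arithmetic progressions.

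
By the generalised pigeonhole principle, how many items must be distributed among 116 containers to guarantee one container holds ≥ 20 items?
n = (20 − 1)·116 + 1 = 2205

By the generalised pigeonhole principle, to guarantee some box contains ≥ r objects we need more than (r − 1) · k objects total. Threshold: n = (r − 1) · k + 1. With r = 20 and k = 116: n = 19 · 116 + 1 = 2204 + 1 = 2205. For n = 2204 = 19 · 116, we can put exactly 19 objects in every box, avoiding 20 in any single one — so 2205 is tight.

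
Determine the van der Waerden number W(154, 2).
W(154, 2) = 154 + 1 = 155

A 2-term AP is any pair of integers, so a monochromatic 2-AP exists iff some colour is used at least twice. With 154 colours, the colouring i ↦ i on {1, ..., 154} uses each colour once, avoiding any monochromatic pair, so W(154, 2) > 154. For {1, ..., 155}, pigeonhole forces two integers of the same colour, which form a monochromatic 2-AP. Hence W(154, 2) = 155.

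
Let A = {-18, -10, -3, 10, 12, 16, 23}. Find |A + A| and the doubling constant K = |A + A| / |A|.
K = |A + A| / |A| = 25/7

Enumerate A + A = {a + b : a, b ∈ A}. With |A| = 7, there are |A|^2 = 49 ordered sum pairs; collecting distinct values, A + A = {-36, -28, -21, -20, -13, -8, -6, -2, 0, 2, 5, 6, 7, 9, 13, 20, 22, 24, 26, 28, 32, 33, 35, 39, 46}, so |A + A| = 25. Thus K = 25/7. For comparison, the minimum possible |A + A| over all 7-element sets is 2·7 − 1 = 13 (so min K = 13/7), attained only by arithmetic progressions.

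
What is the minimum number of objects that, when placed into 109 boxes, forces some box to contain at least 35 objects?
n = (35 − 1)·109 + 1 = 3707

By the generalised pigeonhole principle, to guarantee some box contains ≥ r objects we need more than (r − 1) · k objects total. Threshold: n = (r − 1) · k + 1. With r = 35 and k = 109: n = 34 · 109 + 1 = 3706 + 1 = 3707. For n = 3706 = 34 · 109, we can put exactly 34 objects in every box, avoiding 35 in any single one — so 3707 is tight.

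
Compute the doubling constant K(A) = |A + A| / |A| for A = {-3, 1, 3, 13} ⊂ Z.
K = |A + A| / |A| = 10/4 = 5/2

Enumerate A + A = {a + b : a, b ∈ A}. With |A| = 4, there are |A|^2 = 16 ordered sum pairs; collecting distinct values, A + A = {-6, -2, 0, 2, 4, 6, 10, 14, 16, 26}, so |A + A| = 10. Thus K = 10/4 = 5/2. For comparison, the minimum possible |A + A| over all 4-element sets is 2·4 − 1 = 7 (so min K = 7/4), attained only by arithmetic progressions.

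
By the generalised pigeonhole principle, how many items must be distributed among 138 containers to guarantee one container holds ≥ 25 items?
n = (25 − 1)·138 + 1 = 3313

By the generalised pigeonhole principle, to guarantee some box contains ≥ r objects we need more than (r − 1) · k objects total. Threshold: n = (r − 1) · k + 1. With r = 25 and k = 138: n = 24 · 138 + 1 = 3312 + 1 = 3313. For n = 3312 = 24 · 138, we can put exactly 24 objects in every box, avoiding 25 in any single one — so 3313 is tight.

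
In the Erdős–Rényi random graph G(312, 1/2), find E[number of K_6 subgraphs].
E[# K_6] = C(312, 6) · (1/2)^C(6, 2) = 1220651676244 / 2^15 = 305162919061/8192 ≈ 37251332.893188

For each 6-subset S of vertices (there are C(312, 6) = 1220651676244 such S), let X_S = 1 if S induces a K_6 (all C(6, 2) = 15 edges present). Then P(X_S = 1) = (1/2)^15 = 1/32768. By linearity of expectation, E[# K_6] = C(312, 6) · (1/2)^15 = 1220651676244 / 32768 = 305162919061/8192 ≈ 37251332.893188.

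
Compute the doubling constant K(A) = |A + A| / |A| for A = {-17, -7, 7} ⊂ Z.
K = |A + A| / |A| = 6/3 = 2

Enumerate A + A = {a + b : a, b ∈ A}. With |A| = 3, there are |A|^2 = 9 ordered sum pairs; collecting distinct values, A + A = {-34, -24, -14, -10, 0, 14}, so |A + A| = 6. Thus K = 6/3 = 2. For comparison, the minimum possible |A + A| over all 3-element sets is 2·3 − 1 = 5 (so min K = 5/3), attained only by arithmetic progressions.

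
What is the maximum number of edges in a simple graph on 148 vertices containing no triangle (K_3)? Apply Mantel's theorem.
ex(148, K_3) = ⌊148^2/4⌋ = 5476

Mantel (1907): a triangle-free graph on n vertices has at most ⌊n^2/4⌋ edges, with equality for the complete bipartite graph K_{⌊n/2⌋, ⌈n/2⌉}. For n = 148: ⌊148^2/4⌋ = ⌊21904/4⌋ = 5476. The extremal graph is K_{74, 74}, which has 74·74 = 5476 edges.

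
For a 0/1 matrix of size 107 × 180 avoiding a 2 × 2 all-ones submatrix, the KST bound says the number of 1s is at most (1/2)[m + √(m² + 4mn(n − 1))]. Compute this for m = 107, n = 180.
z(107, 180; 2, 2) ≤ (1/2)[107 + √(107² + 4·107·180·179)] = (1/2)[107 + √13801609] = 1911.0258

Kővári–Sós–Turán: let r_1, ..., r_107 be the row sums and z = Σ r_i the total number of 1s. Each pair of columns can share at most one row with both entries 1 (else a 2×2 all-ones block appears), so Σ_i C(r_i, 2) ≤ C(180, 2) = 16110. By convexity Σ_i C(r_i, 2) ≥ 107·C(z/107, 2) = z(z − 107)/(2·107), giving z² − 107z − 107·180·179 ≤ 0 and hence z ≤ (1/2)[107 + √(11449 + 4·3447540)] = (1/2)[107 + √13801609] ≈ (1/2)(107 + 3715.0517) = 1911.0258.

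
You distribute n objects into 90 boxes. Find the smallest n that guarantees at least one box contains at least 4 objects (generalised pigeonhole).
n = (4 − 1)·90 + 1 = 271

By the generalised pigeonhole principle, to guarantee some box contains ≥ r objects we need more than (r − 1) · k objects total. Threshold: n = (r − 1) · k + 1. With r = 4 and k = 90: n = 3 · 90 + 1 = 270 + 1 = 271. For n = 270 = 3 · 90, we can put exactly 3 objects in every box, avoiding 4 in any single one — so 271 is tight.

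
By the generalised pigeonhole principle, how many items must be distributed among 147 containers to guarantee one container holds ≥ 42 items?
n = (42 − 1)·147 + 1 = 6028

By the generalised pigeonhole principle, to guarantee some box contains ≥ r objects we need more than (r − 1) · k objects total. Threshold: n = (r − 1) · k + 1. With r = 42 and k = 147: n = 41 · 147 + 1 = 6027 + 1 = 6028. For n = 6027 = 41 · 147, we can put exactly 41 objects in every box, avoiding 42 in any single one — so 6028 is tight.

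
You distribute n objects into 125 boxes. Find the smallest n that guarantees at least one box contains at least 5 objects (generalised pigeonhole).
n = (5 − 1)·125 + 1 = 501

By the generalised pigeonhole principle, to guarantee some box contains ≥ r objects we need more than (r − 1) · k objects total. Threshold: n = (r − 1) · k + 1. With r = 5 and k = 125: n = 4 · 125 + 1 = 500 + 1 = 501. For n = 500 = 4 · 125, we can put exactly 4 objects in every box, avoiding 5 in any single one — so 501 is tight.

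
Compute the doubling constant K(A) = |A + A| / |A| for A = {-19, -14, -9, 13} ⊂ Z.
K = |A + A| / |A| = 9/4

Enumerate A + A = {a + b : a, b ∈ A}. With |A| = 4, there are |A|^2 = 16 ordered sum pairs; collecting distinct values, A + A = {-38, -33, -28, -23, -18, -6, -1, 4, 26}, so |A + A| = 9. Thus K = 9/4. For comparison, the minimum possible |A + A| over all 4-element sets is 2·4 − 1 = 7 (so min K = 7/4), attained only by arithmetic progressions.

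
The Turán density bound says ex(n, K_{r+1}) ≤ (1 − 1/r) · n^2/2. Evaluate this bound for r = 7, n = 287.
Turán density bound = (6/7) · 287^2/2 = 35301

Turán's theorem: ex(n, K_{r+1}) is achieved by the complete r-partite Turán graph T(n, r) with parts as balanced as possible, and is at most (1 − 1/r) · n^2/2. For r = 7, n = 287: the density bound is (6/7) · 82369/2 = 35301. Since 7 ∣ 287, the Turán graph T(287, 7) has parts of equal size 41, and its edge count e(T(287, 7)) = 35301 attains the density bound exactly.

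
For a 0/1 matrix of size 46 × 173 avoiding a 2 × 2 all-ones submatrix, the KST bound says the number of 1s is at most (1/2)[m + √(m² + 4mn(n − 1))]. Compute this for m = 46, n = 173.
z(46, 173; 2, 2) ≤ (1/2)[46 + √(46² + 4·46·173·172)] = (1/2)[46 + √5477220] = 1193.1731

Kővári–Sós–Turán: let r_1, ..., r_46 be the row sums and z = Σ r_i the total number of 1s. Each pair of columns can share at most one row with both entries 1 (else a 2×2 all-ones block appears), so Σ_i C(r_i, 2) ≤ C(173, 2) = 14878. By convexity Σ_i C(r_i, 2) ≥ 46·C(z/46, 2) = z(z − 46)/(2·46), giving z² − 46z − 46·173·172 ≤ 0 and hence z ≤ (1/2)[46 + √(2116 + 4·1368776)] = (1/2)[46 + √5477220] ≈ (1/2)(46 + 2340.3461) = 1193.1731.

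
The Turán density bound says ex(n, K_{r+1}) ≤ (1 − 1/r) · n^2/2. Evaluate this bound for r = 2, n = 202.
Turán density bound = (1/2) · 202^2/2 = 10201

Turán's theorem: ex(n, K_{r+1}) is achieved by the complete r-partite Turán graph T(n, r) with parts as balanced as possible, and is at most (1 − 1/r) · n^2/2. For r = 2, n = 202: the density bound is (1/2) · 40804/2 = 10201. Since 2 ∣ 202, the Turán graph T(202, 2) has parts of equal size 101, and its edge count e(T(202, 2)) = 10201 attains the density bound exactly.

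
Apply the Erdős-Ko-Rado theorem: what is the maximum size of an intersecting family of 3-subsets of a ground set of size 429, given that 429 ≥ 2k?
max |F| = C(428, 2) = 91378

Erdős-Ko-Rado (1961): when n ≥ 2k, max |F| = C(n−1, k−1). The bound is attained by the star {A : i ∈ A} for any fixed i ∈ [n]. Here C(429−1, 3−1) = C(428, 2) = 91378.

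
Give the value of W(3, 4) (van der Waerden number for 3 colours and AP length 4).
W(3, 4) = 293

W(3, 4) = 293. The lower bound W(3, 4) > 292 comes from an explicit good 3-colouring of [1, 292]; the upper bound W(3, 4) ≤ 293 was verified by exhaustive search over 3-colourings of [1, 293].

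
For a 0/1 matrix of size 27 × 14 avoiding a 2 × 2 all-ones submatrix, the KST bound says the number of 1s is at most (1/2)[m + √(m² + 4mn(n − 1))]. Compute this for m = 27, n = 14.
z(27, 14; 2, 2) ≤ (1/2)[27 + √(27² + 4·27·14·13)] = (1/2)[27 + √20385] = 84.888

Kővári–Sós–Turán: let r_1, ..., r_27 be the row sums and z = Σ r_i the total number of 1s. Each pair of columns can share at most one row with both entries 1 (else a 2×2 all-ones block appears), so Σ_i C(r_i, 2) ≤ C(14, 2) = 91. By convexity Σ_i C(r_i, 2) ≥ 27·C(z/27, 2) = z(z − 27)/(2·27), giving z² − 27z − 27·14·13 ≤ 0 and hence z ≤ (1/2)[27 + √(729 + 4·4914)] = (1/2)[27 + √20385] ≈ (1/2)(27 + 142.776) = 84.888.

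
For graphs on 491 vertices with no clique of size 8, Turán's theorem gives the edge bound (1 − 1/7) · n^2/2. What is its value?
Turán density bound = (6/7) · 491^2/2 = 723243/7 ≈ 103320.4286

Turán's theorem: ex(n, K_{r+1}) is achieved by the complete r-partite Turán graph T(n, r) with parts as balanced as possible, and is at most (1 − 1/r) · n^2/2. For r = 7, n = 491: the density bound is (6/7) · 241081/2 = 723243/7 ≈ 103320.4286. The integer-valued extremum is e(T(491, 7)) = 103320, which is strictly less than the density bound 723243/7 since 7 ∤ 491 (the parts of T(491, 7) cannot all be equal).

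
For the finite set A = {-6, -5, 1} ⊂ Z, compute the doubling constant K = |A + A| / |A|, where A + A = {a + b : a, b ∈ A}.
K = |A + A| / |A| = 6/3 = 2

Enumerate A + A = {a + b : a, b ∈ A}. With |A| = 3, there are |A|^2 = 9 ordered sum pairs; collecting distinct values, A + A = {-12, -11, -10, -5, -4, 2}, so |A + A| = 6. Thus K = 6/3 = 2. For comparison, the minimum possible |A + A| over all 3-element sets is 2·3 − 1 = 5 (so min K = 5/3), attained only by arithmetic progressions.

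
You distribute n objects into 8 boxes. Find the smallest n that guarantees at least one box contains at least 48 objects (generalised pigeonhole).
n = (48 − 1)·8 + 1 = 377

By the generalised pigeonhole principle, to guarantee some box contains ≥ r objects we need more than (r − 1) · k objects total. Threshold: n = (r − 1) · k + 1. With r = 48 and k = 8: n = 47 · 8 + 1 = 376 + 1 = 377. For n = 376 = 47 · 8, we can put exactly 47 objects in every box, avoiding 48 in any single one — so 377 is tight.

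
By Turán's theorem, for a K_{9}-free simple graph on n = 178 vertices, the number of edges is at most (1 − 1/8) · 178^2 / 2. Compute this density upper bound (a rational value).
Turán density bound = (7/8) · 178^2/2 = 55447/4 ≈ 13861.75

Turán's theorem: ex(n, K_{r+1}) is achieved by the complete r-partite Turán graph T(n, r) with parts as balanced as possible, and is at most (1 − 1/r) · n^2/2. For r = 8, n = 178: the density bound is (7/8) · 31684/2 = 55447/4 ≈ 13861.75. The integer-valued extremum is e(T(178, 8)) = 13861, which is strictly less than the density bound 55447/4 since 8 ∤ 178 (the parts of T(178, 8) cannot all be equal).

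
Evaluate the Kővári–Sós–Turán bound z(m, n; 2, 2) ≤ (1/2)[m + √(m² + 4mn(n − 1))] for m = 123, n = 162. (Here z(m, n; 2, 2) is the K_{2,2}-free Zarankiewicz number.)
z(123, 162; 2, 2) ≤ (1/2)[123 + √(123² + 4·123·162·161)] = (1/2)[123 + √12847473] = 1853.6686

Kővári–Sós–Turán: let r_1, ..., r_123 be the row sums and z = Σ r_i the total number of 1s. Each pair of columns can share at most one row with both entries 1 (else a 2×2 all-ones block appears), so Σ_i C(r_i, 2) ≤ C(162, 2) = 13041. By convexity Σ_i C(r_i, 2) ≥ 123·C(z/123, 2) = z(z − 123)/(2·123), giving z² − 123z − 123·162·161 ≤ 0 and hence z ≤ (1/2)[123 + √(15129 + 4·3208086)] = (1/2)[123 + √12847473] ≈ (1/2)(123 + 3584.3372) = 1853.6686.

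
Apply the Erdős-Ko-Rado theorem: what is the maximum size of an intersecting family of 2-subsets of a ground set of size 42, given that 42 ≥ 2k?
max |F| = C(41, 1) = 41

The Erdős-Ko-Rado theorem states: for n ≥ 2k, an intersecting family of k-subsets of an n-element set has size at most C(n − 1, k − 1), with equality for 'star' families {A ⊆ [n] : |A| = k, i ∈ A} (fix an element i). For n = 42, k = 2: C(41, 1) = 41.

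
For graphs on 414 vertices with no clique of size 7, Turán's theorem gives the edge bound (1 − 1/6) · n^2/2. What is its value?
Turán density bound = (5/6) · 414^2/2 = 71415

Turán's theorem: ex(n, K_{r+1}) is achieved by the complete r-partite Turán graph T(n, r) with parts as balanced as possible, and is at most (1 − 1/r) · n^2/2. For r = 6, n = 414: the density bound is (5/6) · 171396/2 = 71415. Since 6 ∣ 414, the Turán graph T(414, 6) has parts of equal size 69, and its edge count e(T(414, 6)) = 71415 attains the density bound exactly.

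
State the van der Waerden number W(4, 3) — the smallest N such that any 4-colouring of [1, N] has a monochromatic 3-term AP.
W(4, 3) = 76

This is a classical value, W(4, 3) = 76, established by combining an explicit 4-colouring of {1, ..., 75} with no monochromatic 3-AP (giving the lower bound W(4, 3) > 75) and a finite case analysis / exhaustive computer search showing every 4-colouring of {1, ..., 76} has such an AP.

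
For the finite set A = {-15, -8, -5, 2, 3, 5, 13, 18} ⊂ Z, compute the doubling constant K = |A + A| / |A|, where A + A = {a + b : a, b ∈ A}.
K = |A + A| / |A| = 29/8

Enumerate A + A = {a + b : a, b ∈ A}. With |A| = 8, there are |A|^2 = 64 ordered sum pairs; collecting distinct values, A + A = {-30, -23, -20, -16, -13, -12, -10, -6, -5, -3, -2, 0, 3, 4, 5, 6, 7, 8, 10, 13, 15, 16, 18, 20, 21, 23, 26, 31, 36}, so |A + A| = 29. Thus K = 29/8. For comparison, the minimum possible |A + A| over all 8-element sets is 2·8 − 1 = 15 (so min K = 15/8), attained only by arithmetic progressions.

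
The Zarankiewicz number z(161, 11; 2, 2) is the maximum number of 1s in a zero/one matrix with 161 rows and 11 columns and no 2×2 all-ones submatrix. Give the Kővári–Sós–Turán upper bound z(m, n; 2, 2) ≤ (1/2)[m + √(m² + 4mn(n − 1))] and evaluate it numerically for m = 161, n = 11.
z(161, 11; 2, 2) ≤ (1/2)[161 + √(161² + 4·161·11·10)] = (1/2)[161 + √96761] = 236.0322

Kővári–Sós–Turán: let r_1, ..., r_161 be the row sums and z = Σ r_i the total number of 1s. Each pair of columns can share at most one row with both entries 1 (else a 2×2 all-ones block appears), so Σ_i C(r_i, 2) ≤ C(11, 2) = 55. By convexity Σ_i C(r_i, 2) ≥ 161·C(z/161, 2) = z(z − 161)/(2·161), giving z² − 161z − 161·11·10 ≤ 0 and hence z ≤ (1/2)[161 + √(25921 + 4·17710)] = (1/2)[161 + √96761] ≈ (1/2)(161 + 311.0643) = 236.0322.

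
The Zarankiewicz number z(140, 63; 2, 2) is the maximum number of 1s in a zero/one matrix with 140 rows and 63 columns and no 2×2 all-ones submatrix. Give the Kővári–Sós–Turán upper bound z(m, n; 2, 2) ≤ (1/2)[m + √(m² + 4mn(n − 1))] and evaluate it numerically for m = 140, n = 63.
z(140, 63; 2, 2) ≤ (1/2)[140 + √(140² + 4·140·63·62)] = (1/2)[140 + √2206960] = 812.792

Kővári–Sós–Turán: let r_1, ..., r_140 be the row sums and z = Σ r_i the total number of 1s. Each pair of columns can share at most one row with both entries 1 (else a 2×2 all-ones block appears), so Σ_i C(r_i, 2) ≤ C(63, 2) = 1953. By convexity Σ_i C(r_i, 2) ≥ 140·C(z/140, 2) = z(z − 140)/(2·140), giving z² − 140z − 140·63·62 ≤ 0 and hence z ≤ (1/2)[140 + √(19600 + 4·546840)] = (1/2)[140 + √2206960] ≈ (1/2)(140 + 1485.5841) = 812.792.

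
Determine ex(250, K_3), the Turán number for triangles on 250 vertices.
ex(250, K_3) = ⌊250^2/4⌋ = 15625

Mantel (1907): a triangle-free graph on n vertices has at most ⌊n^2/4⌋ edges, with equality for the complete bipartite graph K_{⌊n/2⌋, ⌈n/2⌉}. For n = 250: ⌊250^2/4⌋ = ⌊62500/4⌋ = 15625. The extremal graph is K_{125, 125}, which has 125·125 = 15625 edges.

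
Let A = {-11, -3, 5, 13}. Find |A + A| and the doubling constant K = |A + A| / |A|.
K = |A + A| / |A| = 7/4

Enumerate A + A = {a + b : a, b ∈ A}. With |A| = 4, there are |A|^2 = 16 ordered sum pairs; collecting distinct values, A + A = {-22, -14, -6, 2, 10, 18, 26}, so |A + A| = 7. Thus K = 7/4. Here |A + A| = 2|A| − 1 = 7, the minimum possible — so K = 7/4 is minimal, which holds iff A is an arithmetic progression.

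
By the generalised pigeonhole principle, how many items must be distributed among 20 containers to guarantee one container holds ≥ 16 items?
n = (16 − 1)·20 + 1 = 301

By the generalised pigeonhole principle, to guarantee some box contains ≥ r objects we need more than (r − 1) · k objects total. Threshold: n = (r − 1) · k + 1. With r = 16 and k = 20: n = 15 · 20 + 1 = 300 + 1 = 301. For n = 300 = 15 · 20, we can put exactly 15 objects in every box, avoiding 16 in any single one — so 301 is tight.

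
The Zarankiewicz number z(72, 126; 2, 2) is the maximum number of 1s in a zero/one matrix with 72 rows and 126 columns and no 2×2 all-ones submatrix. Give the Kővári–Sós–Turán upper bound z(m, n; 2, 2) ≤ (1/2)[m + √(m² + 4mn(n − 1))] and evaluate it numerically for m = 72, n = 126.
z(72, 126; 2, 2) ≤ (1/2)[72 + √(72² + 4·72·126·125)] = (1/2)[72 + √4541184] = 1101.5027

Kővári–Sós–Turán: let r_1, ..., r_72 be the row sums and z = Σ r_i the total number of 1s. Each pair of columns can share at most one row with both entries 1 (else a 2×2 all-ones block appears), so Σ_i C(r_i, 2) ≤ C(126, 2) = 7875. By convexity Σ_i C(r_i, 2) ≥ 72·C(z/72, 2) = z(z − 72)/(2·72), giving z² − 72z − 72·126·125 ≤ 0 and hence z ≤ (1/2)[72 + √(5184 + 4·1134000)] = (1/2)[72 + √4541184] ≈ (1/2)(72 + 2131.0054) = 1101.5027.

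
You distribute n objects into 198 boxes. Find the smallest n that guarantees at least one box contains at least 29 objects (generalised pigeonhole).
n = (29 − 1)·198 + 1 = 5545

By the generalised pigeonhole principle, to guarantee some box contains ≥ r objects we need more than (r − 1) · k objects total. Threshold: n = (r − 1) · k + 1. With r = 29 and k = 198: n = 28 · 198 + 1 = 5544 + 1 = 5545. For n = 5544 = 28 · 198, we can put exactly 28 objects in every box, avoiding 29 in any single one — so 5545 is tight.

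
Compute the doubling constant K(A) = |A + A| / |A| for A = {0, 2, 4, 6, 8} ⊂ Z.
K = |A + A| / |A| = 9/5

Enumerate A + A = {a + b : a, b ∈ A}. With |A| = 5, there are |A|^2 = 25 ordered sum pairs; collecting distinct values, A + A = {0, 2, 4, 6, 8, 10, 12, 14, 16}, so |A + A| = 9. Thus K = 9/5. Here |A + A| = 2|A| − 1 = 9, the minimum possible — so K = 9/5 is minimal, which holds iff A is an arithmetic progression.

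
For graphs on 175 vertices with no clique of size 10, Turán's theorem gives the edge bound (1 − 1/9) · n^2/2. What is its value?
Turán density bound = (8/9) · 175^2/2 = 122500/9 ≈ 13611.1111

Turán's theorem: ex(n, K_{r+1}) is achieved by the complete r-partite Turán graph T(n, r) with parts as balanced as possible, and is at most (1 − 1/r) · n^2/2. For r = 9, n = 175: the density bound is (8/9) · 30625/2 = 122500/9 ≈ 13611.1111. The integer-valued extremum is e(T(175, 9)) = 13610, which is strictly less than the density bound 122500/9 since 9 ∤ 175 (the parts of T(175, 9) cannot all be equal).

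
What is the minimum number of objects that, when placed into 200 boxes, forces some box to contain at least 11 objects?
n = (11 − 1)·200 + 1 = 2001

By the generalised pigeonhole principle, to guarantee some box contains ≥ r objects we need more than (r − 1) · k objects total. Threshold: n = (r − 1) · k + 1. With r = 11 and k = 200: n = 10 · 200 + 1 = 2000 + 1 = 2001. For n = 2000 = 10 · 200, we can put exactly 10 objects in every box, avoiding 11 in any single one — so 2001 is tight.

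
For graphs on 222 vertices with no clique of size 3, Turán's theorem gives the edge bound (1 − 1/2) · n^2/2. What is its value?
Turán density bound = (1/2) · 222^2/2 = 12321

Turán's theorem: ex(n, K_{r+1}) is achieved by the complete r-partite Turán graph T(n, r) with parts as balanced as possible, and is at most (1 − 1/r) · n^2/2. For r = 2, n = 222: the density bound is (1/2) · 49284/2 = 12321. Since 2 ∣ 222, the Turán graph T(222, 2) has parts of equal size 111, and its edge count e(T(222, 2)) = 12321 attains the density bound exactly.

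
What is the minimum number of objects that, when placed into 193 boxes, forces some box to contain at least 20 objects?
n = (20 − 1)·193 + 1 = 3668

By the generalised pigeonhole principle, to guarantee some box contains ≥ r objects we need more than (r − 1) · k objects total. Threshold: n = (r − 1) · k + 1. With r = 20 and k = 193: n = 19 · 193 + 1 = 3667 + 1 = 3668. For n = 3667 = 19 · 193, we can put exactly 19 objects in every box, avoiding 20 in any single one — so 3668 is tight.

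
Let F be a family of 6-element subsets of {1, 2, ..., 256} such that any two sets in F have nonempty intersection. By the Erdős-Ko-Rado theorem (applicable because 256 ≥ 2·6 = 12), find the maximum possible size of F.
max |F| = C(255, 5) = 8637487551

Erdős-Ko-Rado (1961): when n ≥ 2k, max |F| = C(n−1, k−1). The bound is attained by the star {A : i ∈ A} for any fixed i ∈ [n]. Here C(256−1, 6−1) = C(255, 5) = 8637487551.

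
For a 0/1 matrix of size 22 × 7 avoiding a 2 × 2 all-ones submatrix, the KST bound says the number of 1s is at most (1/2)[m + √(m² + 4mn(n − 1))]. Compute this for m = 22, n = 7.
z(22, 7; 2, 2) ≤ (1/2)[22 + √(22² + 4·22·7·6)] = (1/2)[22 + √4180] = 43.3265

Kővári–Sós–Turán: let r_1, ..., r_22 be the row sums and z = Σ r_i the total number of 1s. Each pair of columns can share at most one row with both entries 1 (else a 2×2 all-ones block appears), so Σ_i C(r_i, 2) ≤ C(7, 2) = 21. By convexity Σ_i C(r_i, 2) ≥ 22·C(z/22, 2) = z(z − 22)/(2·22), giving z² − 22z − 22·7·6 ≤ 0 and hence z ≤ (1/2)[22 + √(484 + 4·924)] = (1/2)[22 + √4180] ≈ (1/2)(22 + 64.6529) = 43.3265.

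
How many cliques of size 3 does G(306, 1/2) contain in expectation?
E[# K_3] = C(306, 3) · (1/2)^C(3, 2) = 4728720 / 2^3 = 591090

For each 3-subset S of vertices (there are C(306, 3) = 4728720 such S), let X_S = 1 if S induces a K_3 (all C(3, 2) = 3 edges present). Then P(X_S = 1) = (1/2)^3 = 1/8. By linearity of expectation, E[# K_3] = C(306, 3) · (1/2)^3 = 4728720 / 8 = 591090.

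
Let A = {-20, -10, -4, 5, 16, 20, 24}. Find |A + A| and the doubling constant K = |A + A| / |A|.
K = |A + A| / |A| = 26/7

Enumerate A + A = {a + b : a, b ∈ A}. With |A| = 7, there are |A|^2 = 49 ordered sum pairs; collecting distinct values, A + A = {-40, -30, -24, -20, -15, -14, -8, -5, -4, 0, 1, 4, 6, 10, 12, 14, 16, 20, 21, 25, 29, 32, 36, 40, 44, 48}, so |A + A| = 26. Thus K = 26/7. For comparison, the minimum possible |A + A| over all 7-element sets is 2·7 − 1 = 13 (so min K = 13/7), attained only by arithmetic progressions.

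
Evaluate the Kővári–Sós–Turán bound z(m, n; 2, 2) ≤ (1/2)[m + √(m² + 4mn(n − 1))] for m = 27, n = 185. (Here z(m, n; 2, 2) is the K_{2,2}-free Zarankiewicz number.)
z(27, 185; 2, 2) ≤ (1/2)[27 + √(27² + 4·27·185·184)] = (1/2)[27 + √3677049] = 972.2816

Kővári–Sós–Turán: let r_1, ..., r_27 be the row sums and z = Σ r_i the total number of 1s. Each pair of columns can share at most one row with both entries 1 (else a 2×2 all-ones block appears), so Σ_i C(r_i, 2) ≤ C(185, 2) = 17020. By convexity Σ_i C(r_i, 2) ≥ 27·C(z/27, 2) = z(z − 27)/(2·27), giving z² − 27z − 27·185·184 ≤ 0 and hence z ≤ (1/2)[27 + √(729 + 4·919080)] = (1/2)[27 + √3677049] ≈ (1/2)(27 + 1917.5633) = 972.2816.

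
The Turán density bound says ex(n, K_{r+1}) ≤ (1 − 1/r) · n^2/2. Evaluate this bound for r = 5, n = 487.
Turán density bound = (4/5) · 487^2/2 = 474338/5 ≈ 94867.6

Turán's theorem: ex(n, K_{r+1}) is achieved by the complete r-partite Turán graph T(n, r) with parts as balanced as possible, and is at most (1 − 1/r) · n^2/2. For r = 5, n = 487: the density bound is (4/5) · 237169/2 = 474338/5 ≈ 94867.6. The integer-valued extremum is e(T(487, 5)) = 94867, which is strictly less than the density bound 474338/5 since 5 ∤ 487 (the parts of T(487, 5) cannot all be equal).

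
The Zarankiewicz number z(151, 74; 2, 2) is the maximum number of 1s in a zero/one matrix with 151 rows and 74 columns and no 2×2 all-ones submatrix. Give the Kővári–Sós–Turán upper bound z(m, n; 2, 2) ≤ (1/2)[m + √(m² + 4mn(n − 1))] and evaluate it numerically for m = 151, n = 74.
z(151, 74; 2, 2) ≤ (1/2)[151 + √(151² + 4·151·74·73)] = (1/2)[151 + √3285609] = 981.8124

Kővári–Sós–Turán: let r_1, ..., r_151 be the row sums and z = Σ r_i the total number of 1s. Each pair of columns can share at most one row with both entries 1 (else a 2×2 all-ones block appears), so Σ_i C(r_i, 2) ≤ C(74, 2) = 2701. By convexity Σ_i C(r_i, 2) ≥ 151·C(z/151, 2) = z(z − 151)/(2·151), giving z² − 151z − 151·74·73 ≤ 0 and hence z ≤ (1/2)[151 + √(22801 + 4·815702)] = (1/2)[151 + √3285609] ≈ (1/2)(151 + 1812.6249) = 981.8124.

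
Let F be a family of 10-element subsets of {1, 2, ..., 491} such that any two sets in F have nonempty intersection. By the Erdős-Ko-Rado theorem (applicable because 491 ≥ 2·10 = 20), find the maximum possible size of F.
max |F| = C(490, 9) = 4167813029162990130

Erdős-Ko-Rado (1961): when n ≥ 2k, max |F| = C(n−1, k−1). The bound is attained by the star {A : i ∈ A} for any fixed i ∈ [n]. Here C(491−1, 10−1) = C(490, 9) = 4167813029162990130.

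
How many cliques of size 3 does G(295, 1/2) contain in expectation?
E[# K_3] = C(295, 3) · (1/2)^C(3, 2) = 4235315 / 2^3 = 529414.375

For each 3-subset S of vertices (there are C(295, 3) = 4235315 such S), let X_S = 1 if S induces a K_3 (all C(3, 2) = 3 edges present). Then P(X_S = 1) = (1/2)^3 = 1/8. By linearity of expectation, E[# K_3] = C(295, 3) · (1/2)^3 = 4235315 / 8 = 529414.375.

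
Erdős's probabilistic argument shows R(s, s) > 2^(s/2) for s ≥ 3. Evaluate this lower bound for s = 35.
2^(35/2) = 185363.8; so R(35, 35) > 185363.8

Colour each edge of K_n uniformly at random with red/blue. The expected number of monochromatic K_35 is C(n, 35) · 2 · 2^(−C(35,2)). If C(n, 35) · 2^(1 − C(35,2)) < 1, then with positive probability no monochromatic K_35 exists, so R(35, 35) > n. The standard estimate C(n, 35) ≤ n^35/35! shows this inequality holds whenever n ≤ 2^(35/2) (since 35! · 2^(C(35,2) − 1) > 2^(35^2/2) ≥ n^35). Hence R(35, 35) > 2^(35/2) = 185363.8.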